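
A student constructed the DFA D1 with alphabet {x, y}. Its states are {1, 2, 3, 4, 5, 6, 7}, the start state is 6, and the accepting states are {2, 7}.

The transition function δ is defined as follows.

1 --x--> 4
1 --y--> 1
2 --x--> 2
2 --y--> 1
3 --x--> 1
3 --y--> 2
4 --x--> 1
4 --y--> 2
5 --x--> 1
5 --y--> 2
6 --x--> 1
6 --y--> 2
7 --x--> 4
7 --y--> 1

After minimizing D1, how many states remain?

Reachable states from the start: {1,2,4,6}. Unreachable: {3,5,7} — drop them.
Start with accepting vs non-accepting: {2} | {1,4,6}.
Refine {1,4,6} on symbol y: members go to different blocks, giving {4,6} and {1}.
Stable partition: {2} | {4,6} | {1} — 3 equivalence classes.

3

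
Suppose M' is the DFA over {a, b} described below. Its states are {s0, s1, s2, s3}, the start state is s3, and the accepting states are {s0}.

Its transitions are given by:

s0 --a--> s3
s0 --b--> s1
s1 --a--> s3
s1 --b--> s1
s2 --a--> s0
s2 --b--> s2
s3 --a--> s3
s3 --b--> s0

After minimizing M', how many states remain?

States {s2} cannot be reached from the start state, so discard them.
P0 = {s0} | {s1,s3}.
On input b, block {s1,s3} splits into {s1} and {s3}.
Stable partition: {s0} | {s1} | {s3} — 3 equivalence classes.

3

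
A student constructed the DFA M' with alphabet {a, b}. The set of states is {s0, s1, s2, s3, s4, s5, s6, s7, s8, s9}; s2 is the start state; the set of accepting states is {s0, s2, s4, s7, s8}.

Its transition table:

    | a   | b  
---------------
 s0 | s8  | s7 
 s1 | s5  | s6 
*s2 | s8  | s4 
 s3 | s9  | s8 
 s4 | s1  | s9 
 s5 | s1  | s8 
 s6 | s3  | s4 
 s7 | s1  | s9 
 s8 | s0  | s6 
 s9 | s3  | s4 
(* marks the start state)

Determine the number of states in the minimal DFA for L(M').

Initial partition by acceptance: {s0,s2,s4,s7,s8} | {s1,s3,s5,s6,s9}.
Split {s0,s2,s4,s7,s8} by δ(·,a) → {s0,s2,s8} and {s4,s7}.
On input b, block {s0,s2,s8} splits into {s0,s2} and {s8}.
On input b, block {s1,s3,s5,s6,s9} splits into {s3,s5} and {s6,s9} and {s1}.
Split {s3,s5} by δ(·,a) → {s3} and {s5}.
The partition is now stable with 7 blocks: {s0,s2} | {s3} | {s4,s7} | {s8} | {s6,s9} | {s1} | {s5}.

7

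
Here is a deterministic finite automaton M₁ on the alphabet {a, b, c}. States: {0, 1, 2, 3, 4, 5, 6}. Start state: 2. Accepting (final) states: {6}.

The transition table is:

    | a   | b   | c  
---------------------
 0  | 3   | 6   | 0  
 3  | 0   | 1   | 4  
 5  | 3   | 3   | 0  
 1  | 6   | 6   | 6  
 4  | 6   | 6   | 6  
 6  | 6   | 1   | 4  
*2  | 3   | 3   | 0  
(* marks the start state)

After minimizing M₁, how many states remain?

States {5} cannot be reached from the start state, so discard them.
P0 = {6} | {0,1,2,3,4}.
Refine {0,1,2,3,4} on symbol a: members go to different blocks, giving {0,2,3} and {1,4}.
On input b, block {0,2,3} splits into {0} and {2} and {3}.
Stable partition: {6} | {0} | {1,4} | {2} | {3} — 5 equivalence classes.

5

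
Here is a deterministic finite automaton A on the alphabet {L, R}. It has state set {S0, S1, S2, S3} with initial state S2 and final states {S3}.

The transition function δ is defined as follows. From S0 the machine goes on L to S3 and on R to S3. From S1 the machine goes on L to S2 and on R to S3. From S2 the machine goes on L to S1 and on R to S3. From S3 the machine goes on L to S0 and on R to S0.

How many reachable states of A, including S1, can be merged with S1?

Every state is reachable, so we keep all 4.
Initial partition by acceptance: {S3} | {S0,S1,S2}.
Refine {S0,S1,S2} on symbol L: members go to different blocks, giving {S1,S2} and {S0}.
Stable partition: {S3} | {S1,S2} | {S0} — 3 equivalence classes.
State S1 belongs to the block {S1,S2}, which has 2 states.

2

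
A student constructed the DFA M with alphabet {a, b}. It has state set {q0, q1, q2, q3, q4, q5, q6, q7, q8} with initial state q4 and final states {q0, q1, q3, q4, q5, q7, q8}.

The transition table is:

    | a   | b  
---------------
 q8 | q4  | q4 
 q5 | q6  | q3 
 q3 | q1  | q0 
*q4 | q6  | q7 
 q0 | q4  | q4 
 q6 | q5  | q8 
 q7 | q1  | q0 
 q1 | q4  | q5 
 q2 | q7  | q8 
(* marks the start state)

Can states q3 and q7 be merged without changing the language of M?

First remove the unreachable states {q2}; 8 states remain.
Start with accepting vs non-accepting: {q0,q1,q3,q4,q5,q7,q8} | {q6}.
Split {q0,q1,q3,q4,q5,q7,q8} by δ(·,a) → {q0,q1,q3,q7,q8} and {q4,q5}.
Refine {q0,q1,q3,q7,q8} on symbol a: members go to different blocks, giving {q0,q1,q8} and {q3,q7}.
No further refinement is possible. Final partition (4 blocks): {q0,q1,q8} | {q6} | {q4,q5} | {q3,q7}.
q3 and q7 lie in the same block of the stable partition, so they are equivalent — no string distinguishes them.

Yes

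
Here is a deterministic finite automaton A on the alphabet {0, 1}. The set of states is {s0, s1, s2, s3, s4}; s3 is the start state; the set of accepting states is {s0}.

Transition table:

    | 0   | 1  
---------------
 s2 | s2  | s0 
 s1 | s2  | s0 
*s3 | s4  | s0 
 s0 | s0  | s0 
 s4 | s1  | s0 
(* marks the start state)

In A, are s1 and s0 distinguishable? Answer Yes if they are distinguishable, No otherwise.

Initial partition by acceptance: {s0} | {s1,s2,s3,s4}.
Stable partition: {s0} | {s1,s2,s3,s4} — 2 equivalence classes.
s1 and s0 end up in different blocks, so they are distinguishable. For instance, the string 'ε' is accepted from only s0.

Yes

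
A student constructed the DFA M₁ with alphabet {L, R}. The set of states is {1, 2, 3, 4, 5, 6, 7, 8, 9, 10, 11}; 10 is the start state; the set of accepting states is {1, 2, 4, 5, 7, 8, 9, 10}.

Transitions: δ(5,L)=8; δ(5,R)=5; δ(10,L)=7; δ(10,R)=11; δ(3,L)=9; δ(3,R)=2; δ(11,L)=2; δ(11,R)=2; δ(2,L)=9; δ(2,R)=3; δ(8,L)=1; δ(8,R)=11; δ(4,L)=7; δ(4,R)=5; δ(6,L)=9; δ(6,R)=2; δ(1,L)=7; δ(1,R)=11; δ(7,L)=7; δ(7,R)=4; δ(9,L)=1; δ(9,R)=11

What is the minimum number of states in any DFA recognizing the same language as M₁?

First remove the unreachable states {6}; 10 states remain.
Start with accepting vs non-accepting: {1,2,4,5,7,8,9,10} | {3,11}.
On input R, block {1,2,4,5,7,8,9,10} splits into {1,2,8,9,10} and {4,5,7}.
On input L, block {1,2,8,9,10} splits into {2,8,9} and {1,10}.
Split {2,8,9} by δ(·,L) → {8,9} and {2}.
Refine {3,11} on symbol L: members go to different blocks, giving {3} and {11}.
Refine {4,5,7} on symbol L: members go to different blocks, giving {4,7} and {5}.
Split {4,7} by δ(·,R) → {4} and {7}.
The partition is now stable with 8 blocks: {8,9} | {3} | {4} | {1,10} | {2} | {11} | {5} | {7}.

8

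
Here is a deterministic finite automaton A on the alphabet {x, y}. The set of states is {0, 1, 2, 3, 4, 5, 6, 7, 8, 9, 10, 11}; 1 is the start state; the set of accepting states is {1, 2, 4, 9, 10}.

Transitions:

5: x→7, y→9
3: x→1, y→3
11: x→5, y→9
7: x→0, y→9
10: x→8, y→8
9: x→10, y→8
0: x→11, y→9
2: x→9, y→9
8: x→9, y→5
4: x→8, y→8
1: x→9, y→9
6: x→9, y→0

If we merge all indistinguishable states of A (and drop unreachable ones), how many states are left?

First remove the unreachable states {2,3,4,6}; 8 states remain.
Initial partition by acceptance: {1,9,10} | {0,5,7,8,11}.
Refine {1,9,10} on symbol x: members go to different blocks, giving {1,9} and {10}.
Refine {1,9} on symbol x: members go to different blocks, giving {1} and {9}.
Split {0,5,7,8,11} by δ(·,x) → {0,5,7,11} and {8}.
Stable partition: {1} | {0,5,7,11} | {10} | {9} | {8} — 5 equivalence classes.

5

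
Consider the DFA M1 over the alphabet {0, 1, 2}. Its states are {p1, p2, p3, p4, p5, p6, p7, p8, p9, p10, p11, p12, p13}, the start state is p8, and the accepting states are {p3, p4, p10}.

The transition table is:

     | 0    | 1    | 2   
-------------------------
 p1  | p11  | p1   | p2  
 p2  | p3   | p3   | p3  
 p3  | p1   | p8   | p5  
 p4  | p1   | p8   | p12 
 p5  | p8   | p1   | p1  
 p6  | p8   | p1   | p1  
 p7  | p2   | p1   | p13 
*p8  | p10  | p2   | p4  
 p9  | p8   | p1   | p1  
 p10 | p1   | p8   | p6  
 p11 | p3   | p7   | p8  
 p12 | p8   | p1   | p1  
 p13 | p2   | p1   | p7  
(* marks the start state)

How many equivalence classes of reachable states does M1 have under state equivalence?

7

Reachable states from the start: {p1,p2,p3,p4,p5,p6,p7,p8,p10,p11,p12,p13}. Unreachable: {p9} — drop them.
Start with accepting vs non-accepting: {p3,p4,p10} | {p1,p2,p5,p6,p7,p8,p11,p12,p13}.
On input 0, block {p1,p2,p5,p6,p7,p8,p11,p12,p13} splits into {p1,p5,p6,p7,p12,p13} and {p2,p8,p11}.
Refine {p1,p5,p6,p7,p12,p13} on symbol 2: members go to different blocks, giving {p5,p6,p7,p12,p13} and {p1}.
On input 2, block {p5,p6,p7,p12,p13} splits into {p5,p6,p12} and {p7,p13}.
Split {p2,p8,p11} by δ(·,1) → {p2} and {p8} and {p11}.
Stable partition: {p3,p4,p10} | {p5,p6,p12} | {p2} | {p1} | {p7,p13} | {p8} | {p11} — 7 equivalence classes.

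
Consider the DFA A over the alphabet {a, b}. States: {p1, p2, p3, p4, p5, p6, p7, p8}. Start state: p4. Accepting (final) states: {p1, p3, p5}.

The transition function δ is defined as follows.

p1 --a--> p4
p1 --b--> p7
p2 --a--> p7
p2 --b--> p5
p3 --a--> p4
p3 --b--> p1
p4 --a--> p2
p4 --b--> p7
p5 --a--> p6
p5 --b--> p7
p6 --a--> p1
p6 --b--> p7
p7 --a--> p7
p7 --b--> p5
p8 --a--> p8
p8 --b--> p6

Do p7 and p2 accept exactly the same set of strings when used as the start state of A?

Reachable states from the start: {p1,p2,p4,p5,p6,p7}. Unreachable: {p3,p8} — drop them.
Start with accepting vs non-accepting: {p1,p5} | {p2,p4,p6,p7}.
Split {p2,p4,p6,p7} by δ(·,a) → {p2,p4,p7} and {p6}.
Split {p1,p5} by δ(·,a) → {p1} and {p5}.
Refine {p2,p4,p7} on symbol b: members go to different blocks, giving {p2,p7} and {p4}.
The partition is now stable with 5 blocks: {p1} | {p2,p7} | {p6} | {p5} | {p4}.
p7 and p2 lie in the same block of the stable partition, so they are equivalent — no string distinguishes them.

Yes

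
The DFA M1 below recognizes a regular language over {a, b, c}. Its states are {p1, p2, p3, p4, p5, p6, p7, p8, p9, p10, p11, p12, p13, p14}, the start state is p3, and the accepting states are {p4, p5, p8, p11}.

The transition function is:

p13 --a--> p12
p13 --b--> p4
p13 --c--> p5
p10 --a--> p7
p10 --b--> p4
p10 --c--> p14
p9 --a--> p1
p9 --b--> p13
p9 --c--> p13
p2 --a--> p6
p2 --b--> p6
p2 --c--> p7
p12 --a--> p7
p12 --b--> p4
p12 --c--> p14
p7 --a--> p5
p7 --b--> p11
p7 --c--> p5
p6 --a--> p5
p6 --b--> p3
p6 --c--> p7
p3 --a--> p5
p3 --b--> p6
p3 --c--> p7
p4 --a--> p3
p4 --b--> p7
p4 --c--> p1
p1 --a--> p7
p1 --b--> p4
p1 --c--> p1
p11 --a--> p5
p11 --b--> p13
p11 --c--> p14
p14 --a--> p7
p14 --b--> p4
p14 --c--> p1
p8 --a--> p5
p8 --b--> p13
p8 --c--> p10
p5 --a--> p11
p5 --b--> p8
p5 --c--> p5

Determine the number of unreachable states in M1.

2

No path from p3 leads to p2, p9; the other 12 states are all reachable.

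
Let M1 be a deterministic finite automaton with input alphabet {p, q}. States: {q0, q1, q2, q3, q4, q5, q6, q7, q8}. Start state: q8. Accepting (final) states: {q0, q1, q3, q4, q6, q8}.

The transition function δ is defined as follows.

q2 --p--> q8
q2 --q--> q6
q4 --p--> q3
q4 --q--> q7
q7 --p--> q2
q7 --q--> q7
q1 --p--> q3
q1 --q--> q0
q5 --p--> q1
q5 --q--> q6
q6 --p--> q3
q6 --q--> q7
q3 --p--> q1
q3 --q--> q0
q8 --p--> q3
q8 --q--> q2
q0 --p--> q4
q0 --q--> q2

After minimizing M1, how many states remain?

Reachable states from the start: {q0,q1,q2,q3,q4,q6,q7,q8}. Unreachable: {q5} — drop them.
Initial partition by acceptance: {q0,q1,q3,q4,q6,q8} | {q2,q7}.
Refine {q0,q1,q3,q4,q6,q8} on symbol q: members go to different blocks, giving {q0,q4,q6,q8} and {q1,q3}.
On input p, block {q0,q4,q6,q8} splits into {q4,q6,q8} and {q0}.
Split {q2,q7} by δ(·,p) → {q2} and {q7}.
On input q, block {q4,q6,q8} splits into {q4,q6} and {q8}.
No further refinement is possible. Final partition (6 blocks): {q4,q6} | {q2} | {q1,q3} | {q0} | {q7} | {q8}.

6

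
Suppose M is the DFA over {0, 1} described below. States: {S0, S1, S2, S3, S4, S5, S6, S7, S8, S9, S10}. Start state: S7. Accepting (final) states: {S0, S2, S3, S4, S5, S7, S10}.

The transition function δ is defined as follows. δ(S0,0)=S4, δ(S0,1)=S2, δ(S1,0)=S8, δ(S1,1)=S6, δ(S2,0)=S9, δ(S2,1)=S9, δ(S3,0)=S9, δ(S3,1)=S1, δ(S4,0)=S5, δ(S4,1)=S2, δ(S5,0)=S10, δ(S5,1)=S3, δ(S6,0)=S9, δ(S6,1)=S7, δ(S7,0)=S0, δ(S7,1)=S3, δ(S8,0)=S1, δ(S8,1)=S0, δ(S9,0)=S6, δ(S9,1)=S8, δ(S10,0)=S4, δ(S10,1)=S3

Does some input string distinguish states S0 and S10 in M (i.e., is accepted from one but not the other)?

Every state is reachable, so we keep all 11.
P0 = {S0,S2,S3,S4,S5,S7,S10} | {S1,S6,S8,S9}.
Split {S0,S2,S3,S4,S5,S7,S10} by δ(·,0) → {S0,S4,S5,S7,S10} and {S2,S3}.
On input 1, block {S1,S6,S8,S9} splits into {S1,S9} and {S6,S8}.
No further refinement is possible. Final partition (4 blocks): {S0,S4,S5,S7,S10} | {S1,S9} | {S2,S3} | {S6,S8}.
S0 and S10 lie in the same block of the stable partition, so they are equivalent — no string distinguishes them.

No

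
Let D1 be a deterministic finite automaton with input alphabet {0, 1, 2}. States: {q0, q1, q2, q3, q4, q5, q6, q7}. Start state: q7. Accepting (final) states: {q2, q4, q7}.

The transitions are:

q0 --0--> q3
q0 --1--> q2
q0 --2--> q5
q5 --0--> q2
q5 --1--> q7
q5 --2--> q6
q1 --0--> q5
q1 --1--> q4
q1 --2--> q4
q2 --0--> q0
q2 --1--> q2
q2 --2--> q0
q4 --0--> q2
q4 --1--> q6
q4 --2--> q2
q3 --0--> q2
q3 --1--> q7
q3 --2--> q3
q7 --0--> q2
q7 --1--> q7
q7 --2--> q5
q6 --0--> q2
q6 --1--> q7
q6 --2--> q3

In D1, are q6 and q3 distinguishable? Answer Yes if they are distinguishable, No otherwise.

No

First remove the unreachable states {q1,q4}; 6 states remain.
Initial partition by acceptance: {q2,q7} | {q0,q3,q5,q6}.
Split {q2,q7} by δ(·,0) → {q2} and {q7}.
On input 0, block {q0,q3,q5,q6} splits into {q3,q5,q6} and {q0}.
Stable partition: {q2} | {q3,q5,q6} | {q7} | {q0} — 4 equivalence classes.
q6 and q3 lie in the same block of the stable partition, so they are equivalent — no string distinguishes them.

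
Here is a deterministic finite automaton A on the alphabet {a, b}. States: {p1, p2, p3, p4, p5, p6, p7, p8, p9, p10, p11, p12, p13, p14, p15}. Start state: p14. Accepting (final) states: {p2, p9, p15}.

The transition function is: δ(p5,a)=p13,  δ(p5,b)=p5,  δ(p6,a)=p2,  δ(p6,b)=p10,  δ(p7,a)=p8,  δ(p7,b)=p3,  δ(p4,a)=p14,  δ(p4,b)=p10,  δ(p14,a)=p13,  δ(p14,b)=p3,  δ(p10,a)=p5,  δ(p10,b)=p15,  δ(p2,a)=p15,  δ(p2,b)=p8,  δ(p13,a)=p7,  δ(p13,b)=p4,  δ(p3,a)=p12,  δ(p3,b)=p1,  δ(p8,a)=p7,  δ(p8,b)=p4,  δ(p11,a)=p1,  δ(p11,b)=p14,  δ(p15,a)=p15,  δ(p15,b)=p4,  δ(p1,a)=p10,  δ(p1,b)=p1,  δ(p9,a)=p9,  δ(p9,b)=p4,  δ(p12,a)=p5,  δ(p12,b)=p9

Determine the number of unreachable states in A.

3

No path from p14 leads to p2, p6, p11; the other 12 states are all reachable.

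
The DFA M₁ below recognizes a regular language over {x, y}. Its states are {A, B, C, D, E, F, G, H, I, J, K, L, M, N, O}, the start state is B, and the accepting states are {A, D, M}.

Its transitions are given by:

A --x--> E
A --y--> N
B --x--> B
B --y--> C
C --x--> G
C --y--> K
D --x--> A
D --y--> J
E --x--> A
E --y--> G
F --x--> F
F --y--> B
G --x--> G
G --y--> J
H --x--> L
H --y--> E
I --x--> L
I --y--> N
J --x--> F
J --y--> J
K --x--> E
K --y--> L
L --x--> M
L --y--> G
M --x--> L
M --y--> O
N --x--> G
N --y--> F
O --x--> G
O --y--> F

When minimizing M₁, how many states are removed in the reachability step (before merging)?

3

No path from B leads to D, H, I; the other 12 states are all reachable.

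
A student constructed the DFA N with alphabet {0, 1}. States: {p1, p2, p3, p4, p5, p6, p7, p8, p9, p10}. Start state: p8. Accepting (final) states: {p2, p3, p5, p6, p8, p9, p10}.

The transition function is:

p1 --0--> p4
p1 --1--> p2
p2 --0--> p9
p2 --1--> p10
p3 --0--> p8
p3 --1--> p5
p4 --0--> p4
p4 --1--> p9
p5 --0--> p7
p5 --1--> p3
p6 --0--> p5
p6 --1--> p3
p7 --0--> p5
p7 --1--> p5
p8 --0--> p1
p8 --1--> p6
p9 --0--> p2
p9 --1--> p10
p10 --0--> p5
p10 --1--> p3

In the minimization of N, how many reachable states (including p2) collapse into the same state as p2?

Every state is reachable, so we keep all 10.
P0 = {p2,p3,p5,p6,p8,p9,p10} | {p1,p4,p7}.
On input 0, block {p2,p3,p5,p6,p8,p9,p10} splits into {p2,p3,p6,p9,p10} and {p5,p8}.
On input 0, block {p2,p3,p6,p9,p10} splits into {p3,p6,p10} and {p2,p9}.
Split {p3,p6,p10} by δ(·,1) → {p6,p10} and {p3}.
Split {p1,p4,p7} by δ(·,0) → {p1,p4} and {p7}.
Refine {p5,p8} on symbol 0: members go to different blocks, giving {p5} and {p8}.
No further refinement is possible. Final partition (7 blocks): {p6,p10} | {p1,p4} | {p5} | {p2,p9} | {p3} | {p7} | {p8}.
The equivalence class containing p2 is {p2,p9}, of size 2.

2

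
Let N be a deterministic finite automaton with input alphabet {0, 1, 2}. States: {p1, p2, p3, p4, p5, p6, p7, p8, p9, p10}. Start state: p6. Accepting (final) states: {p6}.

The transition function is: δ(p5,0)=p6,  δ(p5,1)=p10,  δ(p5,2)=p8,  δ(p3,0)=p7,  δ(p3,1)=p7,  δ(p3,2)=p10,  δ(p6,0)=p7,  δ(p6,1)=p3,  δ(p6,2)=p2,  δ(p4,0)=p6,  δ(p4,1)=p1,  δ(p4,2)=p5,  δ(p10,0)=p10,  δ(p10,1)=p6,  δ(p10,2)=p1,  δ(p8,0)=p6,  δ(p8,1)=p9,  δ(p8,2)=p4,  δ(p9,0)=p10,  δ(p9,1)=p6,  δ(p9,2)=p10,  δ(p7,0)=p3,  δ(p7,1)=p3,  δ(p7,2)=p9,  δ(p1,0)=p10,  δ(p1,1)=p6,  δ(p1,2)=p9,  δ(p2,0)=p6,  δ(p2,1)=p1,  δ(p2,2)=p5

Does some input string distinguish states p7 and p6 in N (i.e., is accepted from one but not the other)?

P0 = {p6} | {p1,p2,p3,p4,p5,p7,p8,p9,p10}.
Split {p1,p2,p3,p4,p5,p7,p8,p9,p10} by δ(·,0) → {p1,p3,p7,p9,p10} and {p2,p4,p5,p8}.
Split {p1,p3,p7,p9,p10} by δ(·,1) → {p1,p9,p10} and {p3,p7}.
No further refinement is possible. Final partition (4 blocks): {p6} | {p1,p9,p10} | {p2,p4,p5,p8} | {p3,p7}.
p7 and p6 end up in different blocks, so they are distinguishable. For instance, the string 'ε' is accepted from only p6.

Yes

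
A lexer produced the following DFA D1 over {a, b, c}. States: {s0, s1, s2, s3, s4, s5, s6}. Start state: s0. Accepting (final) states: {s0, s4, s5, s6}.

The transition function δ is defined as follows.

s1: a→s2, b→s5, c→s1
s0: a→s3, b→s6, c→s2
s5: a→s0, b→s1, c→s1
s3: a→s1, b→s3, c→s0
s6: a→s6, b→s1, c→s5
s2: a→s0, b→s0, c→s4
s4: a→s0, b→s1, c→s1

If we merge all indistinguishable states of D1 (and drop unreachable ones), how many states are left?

6

P0 = {s0,s4,s5,s6} | {s1,s2,s3}.
Split {s0,s4,s5,s6} by δ(·,a) → {s4,s5,s6} and {s0}.
Refine {s4,s5,s6} on symbol a: members go to different blocks, giving {s4,s5} and {s6}.
Split {s1,s2,s3} by δ(·,a) → {s1,s3} and {s2}.
On input a, block {s1,s3} splits into {s1} and {s3}.
Stable partition: {s4,s5} | {s1} | {s0} | {s6} | {s2} | {s3} — 6 equivalence classes.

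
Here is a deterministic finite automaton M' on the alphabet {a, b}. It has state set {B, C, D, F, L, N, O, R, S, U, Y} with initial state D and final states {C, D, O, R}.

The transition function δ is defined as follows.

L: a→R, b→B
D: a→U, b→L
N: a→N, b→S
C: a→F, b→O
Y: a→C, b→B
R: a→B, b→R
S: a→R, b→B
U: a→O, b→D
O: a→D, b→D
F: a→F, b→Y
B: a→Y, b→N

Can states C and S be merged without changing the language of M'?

Every state is reachable, so we keep all 11.
P0 = {C,D,O,R} | {B,F,L,N,S,U,Y}.
Refine {C,D,O,R} on symbol a: members go to different blocks, giving {C,D,R} and {O}.
Split {C,D,R} by δ(·,b) → {R} and {C} and {D}.
Split {B,F,L,N,S,U,Y} by δ(·,a) → {B,F,N} and {L,S} and {U} and {Y}.
Refine {B,F,N} on symbol a: members go to different blocks, giving {F,N} and {B}.
Refine {F,N} on symbol b: members go to different blocks, giving {F} and {N}.
The partition is now stable with 10 blocks: {R} | {F} | {O} | {C} | {D} | {L,S} | {U} | {Y} | {B} | {N}.
C and S end up in different blocks, so they are distinguishable. For instance, the string 'ε' is accepted from only C.

No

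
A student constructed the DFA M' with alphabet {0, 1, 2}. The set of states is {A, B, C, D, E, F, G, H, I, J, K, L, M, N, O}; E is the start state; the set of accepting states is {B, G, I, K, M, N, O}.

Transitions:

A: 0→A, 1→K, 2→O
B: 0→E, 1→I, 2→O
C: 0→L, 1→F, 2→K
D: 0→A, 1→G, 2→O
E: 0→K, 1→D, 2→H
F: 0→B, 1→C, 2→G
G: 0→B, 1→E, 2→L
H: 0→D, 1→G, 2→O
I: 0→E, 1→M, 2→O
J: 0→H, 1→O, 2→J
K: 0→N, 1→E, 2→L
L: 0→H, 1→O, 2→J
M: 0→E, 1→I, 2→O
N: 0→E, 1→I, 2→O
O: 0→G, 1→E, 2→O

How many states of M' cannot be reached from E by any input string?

2

Starting at E and following transitions, the reachable set is {A, B, D, E, G, H, I, J, K, L, M, N, O}. That leaves C, F unreachable — 2 in total.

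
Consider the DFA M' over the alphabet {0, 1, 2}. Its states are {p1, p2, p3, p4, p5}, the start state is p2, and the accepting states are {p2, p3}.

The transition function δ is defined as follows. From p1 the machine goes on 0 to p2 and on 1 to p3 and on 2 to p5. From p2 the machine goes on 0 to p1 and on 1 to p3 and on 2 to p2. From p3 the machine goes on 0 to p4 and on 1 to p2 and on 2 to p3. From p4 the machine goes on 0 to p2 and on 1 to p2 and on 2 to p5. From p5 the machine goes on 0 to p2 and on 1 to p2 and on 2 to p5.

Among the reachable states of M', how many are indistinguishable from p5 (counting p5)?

Initial partition by acceptance: {p2,p3} | {p1,p4,p5}.
The partition is now stable with 2 blocks: {p2,p3} | {p1,p4,p5}.
The equivalence class containing p5 is {p1,p4,p5}, of size 3.

3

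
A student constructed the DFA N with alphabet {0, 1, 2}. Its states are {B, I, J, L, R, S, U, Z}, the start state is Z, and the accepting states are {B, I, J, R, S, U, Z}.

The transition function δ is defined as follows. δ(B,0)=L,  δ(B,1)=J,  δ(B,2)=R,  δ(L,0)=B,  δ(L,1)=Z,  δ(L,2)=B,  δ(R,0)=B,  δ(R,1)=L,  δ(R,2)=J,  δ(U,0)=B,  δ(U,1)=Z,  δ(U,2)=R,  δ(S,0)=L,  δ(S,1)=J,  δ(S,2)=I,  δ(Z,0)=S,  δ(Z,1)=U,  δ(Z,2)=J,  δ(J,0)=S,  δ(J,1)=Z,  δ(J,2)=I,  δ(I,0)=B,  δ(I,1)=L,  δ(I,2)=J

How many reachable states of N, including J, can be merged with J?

Start with accepting vs non-accepting: {B,I,J,R,S,U,Z} | {L}.
Split {B,I,J,R,S,U,Z} by δ(·,0) → {I,J,R,U,Z} and {B,S}.
On input 1, block {I,J,R,U,Z} splits into {J,U,Z} and {I,R}.
Split {J,U,Z} by δ(·,2) → {J,U} and {Z}.
The partition is now stable with 5 blocks: {J,U} | {L} | {B,S} | {I,R} | {Z}.
State J belongs to the block {J,U}, which has 2 states.

2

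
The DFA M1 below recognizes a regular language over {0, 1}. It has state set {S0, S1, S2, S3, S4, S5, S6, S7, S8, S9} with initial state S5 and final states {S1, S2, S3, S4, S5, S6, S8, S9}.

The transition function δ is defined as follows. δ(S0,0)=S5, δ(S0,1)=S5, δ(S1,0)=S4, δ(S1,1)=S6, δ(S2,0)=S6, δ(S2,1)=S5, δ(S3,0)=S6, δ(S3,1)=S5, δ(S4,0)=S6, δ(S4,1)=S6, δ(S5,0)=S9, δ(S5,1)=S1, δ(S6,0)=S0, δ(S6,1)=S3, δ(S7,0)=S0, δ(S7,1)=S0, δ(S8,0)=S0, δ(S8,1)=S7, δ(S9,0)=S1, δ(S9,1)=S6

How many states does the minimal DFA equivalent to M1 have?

7

States {S2,S7,S8} cannot be reached from the start state, so discard them.
Initial partition by acceptance: {S1,S3,S4,S5,S6,S9} | {S0}.
On input 0, block {S1,S3,S4,S5,S6,S9} splits into {S1,S3,S4,S5,S9} and {S6}.
Refine {S1,S3,S4,S5,S9} on symbol 0: members go to different blocks, giving {S1,S5,S9} and {S3,S4}.
On input 0, block {S1,S5,S9} splits into {S5,S9} and {S1}.
On input 0, block {S5,S9} splits into {S5} and {S9}.
Split {S3,S4} by δ(·,1) → {S3} and {S4}.
The partition is now stable with 7 blocks: {S5} | {S0} | {S6} | {S3} | {S1} | {S9} | {S4}.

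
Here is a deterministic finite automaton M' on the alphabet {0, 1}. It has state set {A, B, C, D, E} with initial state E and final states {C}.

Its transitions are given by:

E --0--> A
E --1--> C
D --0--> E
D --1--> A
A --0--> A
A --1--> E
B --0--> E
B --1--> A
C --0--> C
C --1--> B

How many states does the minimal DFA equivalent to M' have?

4

States {D} cannot be reached from the start state, so discard them.
Initial partition by acceptance: {C} | {A,B,E}.
Split {A,B,E} by δ(·,1) → {A,B} and {E}.
Split {A,B} by δ(·,0) → {A} and {B}.
No further refinement is possible. Final partition (4 blocks): {C} | {A} | {E} | {B}.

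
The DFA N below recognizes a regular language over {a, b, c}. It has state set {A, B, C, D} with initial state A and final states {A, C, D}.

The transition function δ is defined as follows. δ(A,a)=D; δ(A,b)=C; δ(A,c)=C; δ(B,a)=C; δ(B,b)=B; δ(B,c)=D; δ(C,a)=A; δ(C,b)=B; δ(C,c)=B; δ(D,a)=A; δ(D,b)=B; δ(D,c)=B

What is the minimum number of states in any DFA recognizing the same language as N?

3

Start with accepting vs non-accepting: {A,C,D} | {B}.
Split {A,C,D} by δ(·,b) → {C,D} and {A}.
Stable partition: {C,D} | {B} | {A} — 3 equivalence classes.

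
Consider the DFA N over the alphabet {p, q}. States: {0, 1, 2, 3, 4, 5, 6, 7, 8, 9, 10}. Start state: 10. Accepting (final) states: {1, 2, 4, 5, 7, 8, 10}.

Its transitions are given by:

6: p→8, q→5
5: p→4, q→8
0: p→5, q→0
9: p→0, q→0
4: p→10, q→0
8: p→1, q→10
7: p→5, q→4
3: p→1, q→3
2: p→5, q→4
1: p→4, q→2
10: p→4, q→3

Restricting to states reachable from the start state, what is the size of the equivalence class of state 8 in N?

2

First remove the unreachable states {6,7,9}; 8 states remain.
P0 = {1,2,4,5,8,10} | {0,3}.
On input q, block {1,2,4,5,8,10} splits into {1,2,5,8} and {4,10}.
On input p, block {1,2,5,8} splits into {1,5} and {2,8}.
No further refinement is possible. Final partition (4 blocks): {1,5} | {0,3} | {4,10} | {2,8}.
State 8 belongs to the block {2,8}, which has 2 states.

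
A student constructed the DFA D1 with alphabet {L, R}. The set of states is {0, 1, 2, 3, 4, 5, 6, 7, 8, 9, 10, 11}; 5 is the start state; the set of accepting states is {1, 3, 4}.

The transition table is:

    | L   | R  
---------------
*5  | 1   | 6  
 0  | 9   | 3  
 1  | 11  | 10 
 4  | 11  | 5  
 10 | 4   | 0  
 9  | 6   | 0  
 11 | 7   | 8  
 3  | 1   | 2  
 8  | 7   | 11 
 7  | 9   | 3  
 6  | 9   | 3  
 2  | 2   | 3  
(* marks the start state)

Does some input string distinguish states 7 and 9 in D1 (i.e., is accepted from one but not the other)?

All states are reachable from the start state.
P0 = {1,3,4} | {0,2,5,6,7,8,9,10,11}.
Refine {1,3,4} on symbol L: members go to different blocks, giving {1,4} and {3}.
Refine {0,2,5,6,7,8,9,10,11} on symbol L: members go to different blocks, giving {0,2,6,7,8,9,11} and {5,10}.
On input R, block {0,2,6,7,8,9,11} splits into {0,2,6,7} and {8,9,11}.
On input L, block {0,2,6,7} splits into {0,6,7} and {2}.
Refine {8,9,11} on symbol R: members go to different blocks, giving {8,11} and {9}.
No further refinement is possible. Final partition (7 blocks): {1,4} | {0,6,7} | {3} | {5,10} | {8,11} | {2} | {9}.
7 and 9 end up in different blocks, so they are distinguishable. For instance, the string 'R' is accepted from only 7.

Yes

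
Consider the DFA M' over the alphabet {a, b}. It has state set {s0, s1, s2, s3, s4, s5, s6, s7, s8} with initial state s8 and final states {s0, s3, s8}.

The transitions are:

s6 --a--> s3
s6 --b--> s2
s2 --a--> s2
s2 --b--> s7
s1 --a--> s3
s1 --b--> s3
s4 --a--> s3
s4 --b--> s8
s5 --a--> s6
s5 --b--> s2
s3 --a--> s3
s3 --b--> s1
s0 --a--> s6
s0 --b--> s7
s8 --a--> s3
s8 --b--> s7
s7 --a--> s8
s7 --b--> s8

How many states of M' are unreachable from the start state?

5

No path from s8 leads to s0, s2, s4, s5, s6; the other 4 states are all reachable.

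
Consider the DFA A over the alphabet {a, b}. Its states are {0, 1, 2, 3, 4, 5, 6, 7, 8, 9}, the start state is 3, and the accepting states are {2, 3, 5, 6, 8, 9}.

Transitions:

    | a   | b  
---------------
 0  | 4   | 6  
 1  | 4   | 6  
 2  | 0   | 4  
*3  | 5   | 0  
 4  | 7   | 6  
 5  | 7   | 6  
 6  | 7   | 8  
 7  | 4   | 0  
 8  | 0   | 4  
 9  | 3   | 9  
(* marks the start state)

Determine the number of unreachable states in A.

3

No path from 3 leads to 1, 2, 9; the other 7 states are all reachable.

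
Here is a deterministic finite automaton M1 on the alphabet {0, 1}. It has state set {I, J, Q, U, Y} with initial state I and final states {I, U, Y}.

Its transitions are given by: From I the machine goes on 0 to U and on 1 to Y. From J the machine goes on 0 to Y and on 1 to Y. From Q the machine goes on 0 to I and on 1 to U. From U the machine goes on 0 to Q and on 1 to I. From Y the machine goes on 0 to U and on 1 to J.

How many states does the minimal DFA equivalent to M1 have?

P0 = {I,U,Y} | {J,Q}.
On input 0, block {I,U,Y} splits into {I,Y} and {U}.
On input 1, block {I,Y} splits into {Y} and {I}.
Refine {J,Q} on symbol 0: members go to different blocks, giving {J} and {Q}.
The partition is now stable with 5 blocks: {Y} | {J} | {U} | {I} | {Q}.

5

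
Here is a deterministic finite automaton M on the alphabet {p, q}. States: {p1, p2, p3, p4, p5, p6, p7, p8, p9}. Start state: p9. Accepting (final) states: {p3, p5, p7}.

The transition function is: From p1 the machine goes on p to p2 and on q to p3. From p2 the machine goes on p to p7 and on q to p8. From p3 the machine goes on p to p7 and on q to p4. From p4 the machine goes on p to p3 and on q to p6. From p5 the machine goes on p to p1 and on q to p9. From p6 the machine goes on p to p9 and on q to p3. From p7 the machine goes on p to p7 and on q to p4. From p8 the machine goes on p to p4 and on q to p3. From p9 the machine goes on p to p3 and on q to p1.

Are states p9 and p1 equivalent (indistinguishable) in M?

States {p5} cannot be reached from the start state, so discard them.
Start with accepting vs non-accepting: {p3,p7} | {p1,p2,p4,p6,p8,p9}.
Split {p1,p2,p4,p6,p8,p9} by δ(·,p) → {p1,p6,p8} and {p2,p4,p9}.
No further refinement is possible. Final partition (3 blocks): {p3,p7} | {p1,p6,p8} | {p2,p4,p9}.
p9 and p1 end up in different blocks, so they are distinguishable. For instance, the string 'p' is accepted from only p9.

No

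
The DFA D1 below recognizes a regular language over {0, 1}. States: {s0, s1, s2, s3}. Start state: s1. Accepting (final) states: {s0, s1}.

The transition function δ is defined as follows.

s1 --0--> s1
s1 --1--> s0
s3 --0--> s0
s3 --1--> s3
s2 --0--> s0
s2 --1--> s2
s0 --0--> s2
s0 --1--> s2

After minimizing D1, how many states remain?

3

States {s3} cannot be reached from the start state, so discard them.
Start with accepting vs non-accepting: {s0,s1} | {s2}.
On input 0, block {s0,s1} splits into {s0} and {s1}.
No further refinement is possible. Final partition (3 blocks): {s0} | {s2} | {s1}.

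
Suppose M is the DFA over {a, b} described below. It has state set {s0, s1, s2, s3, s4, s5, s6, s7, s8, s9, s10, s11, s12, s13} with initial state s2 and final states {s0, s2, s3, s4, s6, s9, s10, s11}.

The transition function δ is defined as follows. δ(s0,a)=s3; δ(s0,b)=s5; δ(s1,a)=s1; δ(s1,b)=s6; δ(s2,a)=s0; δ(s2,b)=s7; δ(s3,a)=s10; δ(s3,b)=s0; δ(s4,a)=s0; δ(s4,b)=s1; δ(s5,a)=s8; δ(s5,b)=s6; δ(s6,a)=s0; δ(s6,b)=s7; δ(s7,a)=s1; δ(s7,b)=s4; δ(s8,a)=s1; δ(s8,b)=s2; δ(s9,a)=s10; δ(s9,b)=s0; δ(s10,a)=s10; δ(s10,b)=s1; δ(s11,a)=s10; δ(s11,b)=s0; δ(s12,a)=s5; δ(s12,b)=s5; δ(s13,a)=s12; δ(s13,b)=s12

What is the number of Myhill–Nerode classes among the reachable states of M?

First remove the unreachable states {s9,s11,s12,s13}; 10 states remain.
Start with accepting vs non-accepting: {s0,s2,s3,s4,s6,s10} | {s1,s5,s7,s8}.
On input b, block {s0,s2,s3,s4,s6,s10} splits into {s0,s2,s4,s6,s10} and {s3}.
Split {s0,s2,s4,s6,s10} by δ(·,a) → {s2,s4,s6,s10} and {s0}.
Refine {s2,s4,s6,s10} on symbol a: members go to different blocks, giving {s2,s4,s6} and {s10}.
No further refinement is possible. Final partition (5 blocks): {s2,s4,s6} | {s1,s5,s7,s8} | {s3} | {s0} | {s10}.

5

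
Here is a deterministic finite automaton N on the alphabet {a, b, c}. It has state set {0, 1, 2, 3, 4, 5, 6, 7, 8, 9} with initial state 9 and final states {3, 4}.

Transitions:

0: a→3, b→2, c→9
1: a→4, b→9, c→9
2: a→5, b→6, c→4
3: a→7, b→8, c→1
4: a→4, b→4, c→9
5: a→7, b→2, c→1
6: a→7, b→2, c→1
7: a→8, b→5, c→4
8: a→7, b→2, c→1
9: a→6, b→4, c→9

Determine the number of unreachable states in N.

2

Starting at 9 and following transitions, the reachable set is {1, 2, 4, 5, 6, 7, 8, 9}. That leaves 0, 3 unreachable — 2 in total.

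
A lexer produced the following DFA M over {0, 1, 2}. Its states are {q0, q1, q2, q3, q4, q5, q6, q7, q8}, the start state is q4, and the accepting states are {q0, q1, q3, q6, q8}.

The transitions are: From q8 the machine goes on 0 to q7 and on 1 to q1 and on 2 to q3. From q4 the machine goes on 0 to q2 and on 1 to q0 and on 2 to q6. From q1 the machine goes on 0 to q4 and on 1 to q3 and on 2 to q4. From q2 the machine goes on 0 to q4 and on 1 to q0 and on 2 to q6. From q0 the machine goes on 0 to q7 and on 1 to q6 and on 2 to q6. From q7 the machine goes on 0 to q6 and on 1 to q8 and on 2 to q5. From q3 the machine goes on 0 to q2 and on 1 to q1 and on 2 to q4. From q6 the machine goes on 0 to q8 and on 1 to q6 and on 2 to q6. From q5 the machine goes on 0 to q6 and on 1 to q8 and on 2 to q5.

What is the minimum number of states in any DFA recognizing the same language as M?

All states are reachable from the start state.
Initial partition by acceptance: {q0,q1,q3,q6,q8} | {q2,q4,q5,q7}.
Refine {q0,q1,q3,q6,q8} on symbol 0: members go to different blocks, giving {q0,q1,q3,q8} and {q6}.
Split {q0,q1,q3,q8} by δ(·,1) → {q1,q3,q8} and {q0}.
Split {q1,q3,q8} by δ(·,2) → {q1,q3} and {q8}.
On input 0, block {q2,q4,q5,q7} splits into {q2,q4} and {q5,q7}.
No further refinement is possible. Final partition (6 blocks): {q1,q3} | {q2,q4} | {q6} | {q0} | {q8} | {q5,q7}.

6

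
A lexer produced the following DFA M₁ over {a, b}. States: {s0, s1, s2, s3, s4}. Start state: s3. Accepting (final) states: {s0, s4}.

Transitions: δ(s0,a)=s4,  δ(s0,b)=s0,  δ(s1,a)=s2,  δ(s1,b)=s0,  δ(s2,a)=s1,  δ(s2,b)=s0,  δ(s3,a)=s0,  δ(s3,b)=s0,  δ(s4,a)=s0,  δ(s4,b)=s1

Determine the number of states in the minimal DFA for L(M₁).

4

All states are reachable from the start state.
Start with accepting vs non-accepting: {s0,s4} | {s1,s2,s3}.
Refine {s0,s4} on symbol b: members go to different blocks, giving {s0} and {s4}.
Refine {s1,s2,s3} on symbol a: members go to different blocks, giving {s1,s2} and {s3}.
Stable partition: {s0} | {s1,s2} | {s4} | {s3} — 4 equivalence classes.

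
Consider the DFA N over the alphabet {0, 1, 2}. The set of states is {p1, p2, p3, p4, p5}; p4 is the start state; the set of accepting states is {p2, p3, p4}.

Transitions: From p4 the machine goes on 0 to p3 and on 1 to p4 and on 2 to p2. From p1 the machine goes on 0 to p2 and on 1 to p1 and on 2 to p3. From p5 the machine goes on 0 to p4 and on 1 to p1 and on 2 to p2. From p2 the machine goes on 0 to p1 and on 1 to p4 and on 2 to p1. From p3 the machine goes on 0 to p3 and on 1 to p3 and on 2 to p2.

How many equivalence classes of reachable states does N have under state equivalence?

3

First remove the unreachable states {p5}; 4 states remain.
P0 = {p2,p3,p4} | {p1}.
Refine {p2,p3,p4} on symbol 0: members go to different blocks, giving {p3,p4} and {p2}.
The partition is now stable with 3 blocks: {p3,p4} | {p1} | {p2}.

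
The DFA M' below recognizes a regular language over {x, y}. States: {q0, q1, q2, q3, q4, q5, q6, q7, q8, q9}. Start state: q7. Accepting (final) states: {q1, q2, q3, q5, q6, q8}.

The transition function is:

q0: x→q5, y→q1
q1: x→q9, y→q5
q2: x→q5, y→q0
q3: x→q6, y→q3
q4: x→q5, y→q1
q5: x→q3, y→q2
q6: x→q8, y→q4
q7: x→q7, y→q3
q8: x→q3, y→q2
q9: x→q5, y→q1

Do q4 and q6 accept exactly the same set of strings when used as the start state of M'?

Initial partition by acceptance: {q1,q2,q3,q5,q6,q8} | {q0,q4,q7,q9}.
Split {q1,q2,q3,q5,q6,q8} by δ(·,x) → {q2,q3,q5,q6,q8} and {q1}.
Refine {q2,q3,q5,q6,q8} on symbol y: members go to different blocks, giving {q3,q5,q8} and {q2,q6}.
Refine {q3,q5,q8} on symbol x: members go to different blocks, giving {q5,q8} and {q3}.
Refine {q0,q4,q7,q9} on symbol x: members go to different blocks, giving {q0,q4,q9} and {q7}.
The partition is now stable with 6 blocks: {q5,q8} | {q0,q4,q9} | {q1} | {q2,q6} | {q3} | {q7}.
q4 and q6 end up in different blocks, so they are distinguishable. For instance, the string 'ε' is accepted from only q6.

No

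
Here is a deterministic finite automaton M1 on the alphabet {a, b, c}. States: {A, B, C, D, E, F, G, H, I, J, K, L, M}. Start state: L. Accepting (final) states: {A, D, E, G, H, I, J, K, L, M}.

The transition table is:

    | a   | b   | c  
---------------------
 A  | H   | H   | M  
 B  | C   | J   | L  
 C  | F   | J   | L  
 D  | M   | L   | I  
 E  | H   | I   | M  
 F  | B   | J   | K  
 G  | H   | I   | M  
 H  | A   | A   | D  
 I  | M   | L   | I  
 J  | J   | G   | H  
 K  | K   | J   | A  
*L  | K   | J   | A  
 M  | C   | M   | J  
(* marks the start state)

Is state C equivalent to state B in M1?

Reachable states from the start: {A,B,C,D,F,G,H,I,J,K,L,M}. Unreachable: {E} — drop them.
Initial partition by acceptance: {A,D,G,H,I,J,K,L,M} | {B,C,F}.
On input a, block {A,D,G,H,I,J,K,L,M} splits into {A,D,G,H,I,J,K,L} and {M}.
On input a, block {A,D,G,H,I,J,K,L} splits into {A,G,H,J,K,L} and {D,I}.
Split {A,G,H,J,K,L} by δ(·,b) → {A,H,J,K,L} and {G}.
Refine {A,H,J,K,L} on symbol b: members go to different blocks, giving {A,H,K,L} and {J}.
Refine {A,H,K,L} on symbol b: members go to different blocks, giving {A,H} and {K,L}.
On input c, block {A,H} splits into {A} and {H}.
The partition is now stable with 8 blocks: {A} | {B,C,F} | {M} | {D,I} | {G} | {J} | {K,L} | {H}.
C and B lie in the same block of the stable partition, so they are equivalent — no string distinguishes them.

Yes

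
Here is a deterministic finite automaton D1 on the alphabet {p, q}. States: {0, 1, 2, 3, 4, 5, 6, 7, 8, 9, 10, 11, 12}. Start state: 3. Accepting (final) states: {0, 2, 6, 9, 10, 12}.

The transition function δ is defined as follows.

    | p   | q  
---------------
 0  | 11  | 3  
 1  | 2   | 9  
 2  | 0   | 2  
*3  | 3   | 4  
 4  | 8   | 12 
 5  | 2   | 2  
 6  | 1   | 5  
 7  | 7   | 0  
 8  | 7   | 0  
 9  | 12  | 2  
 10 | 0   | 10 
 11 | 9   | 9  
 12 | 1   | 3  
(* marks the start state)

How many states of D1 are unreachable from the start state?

Starting at 3 and following transitions, the reachable set is {0, 1, 2, 3, 4, 7, 8, 9, 11, 12}. That leaves 5, 6, 10 unreachable — 3 in total.

3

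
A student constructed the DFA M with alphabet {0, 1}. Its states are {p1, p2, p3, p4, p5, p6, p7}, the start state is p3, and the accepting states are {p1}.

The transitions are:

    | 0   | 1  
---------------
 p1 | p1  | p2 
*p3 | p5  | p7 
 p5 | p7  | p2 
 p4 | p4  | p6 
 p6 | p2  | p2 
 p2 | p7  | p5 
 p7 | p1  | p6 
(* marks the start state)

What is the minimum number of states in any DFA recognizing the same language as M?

States {p4} cannot be reached from the start state, so discard them.
Start with accepting vs non-accepting: {p1} | {p2,p3,p5,p6,p7}.
Refine {p2,p3,p5,p6,p7} on symbol 0: members go to different blocks, giving {p2,p3,p5,p6} and {p7}.
On input 0, block {p2,p3,p5,p6} splits into {p2,p5} and {p3,p6}.
Refine {p3,p6} on symbol 1: members go to different blocks, giving {p3} and {p6}.
No further refinement is possible. Final partition (5 blocks): {p1} | {p2,p5} | {p7} | {p3} | {p6}.

5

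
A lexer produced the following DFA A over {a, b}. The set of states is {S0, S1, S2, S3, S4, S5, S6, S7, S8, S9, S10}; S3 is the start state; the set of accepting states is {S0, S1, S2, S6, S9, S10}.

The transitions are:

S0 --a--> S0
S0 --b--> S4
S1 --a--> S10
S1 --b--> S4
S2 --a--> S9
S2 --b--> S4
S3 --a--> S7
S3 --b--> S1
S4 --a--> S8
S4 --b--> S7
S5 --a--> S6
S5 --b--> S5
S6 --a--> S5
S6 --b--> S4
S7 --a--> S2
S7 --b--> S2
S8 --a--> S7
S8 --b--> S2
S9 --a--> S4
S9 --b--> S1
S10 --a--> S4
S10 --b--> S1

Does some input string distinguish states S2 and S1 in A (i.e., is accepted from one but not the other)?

No

States {S0,S5,S6} cannot be reached from the start state, so discard them.
P0 = {S1,S2,S9,S10} | {S3,S4,S7,S8}.
On input a, block {S1,S2,S9,S10} splits into {S1,S2} and {S9,S10}.
Split {S3,S4,S7,S8} by δ(·,a) → {S3,S4,S8} and {S7}.
Split {S3,S4,S8} by δ(·,a) → {S3,S8} and {S4}.
No further refinement is possible. Final partition (5 blocks): {S1,S2} | {S3,S8} | {S9,S10} | {S7} | {S4}.
S2 and S1 lie in the same block of the stable partition, so they are equivalent — no string distinguishes them.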